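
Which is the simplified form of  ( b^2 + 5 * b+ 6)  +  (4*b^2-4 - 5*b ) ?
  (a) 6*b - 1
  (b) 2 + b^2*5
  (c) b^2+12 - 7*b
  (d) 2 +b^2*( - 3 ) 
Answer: b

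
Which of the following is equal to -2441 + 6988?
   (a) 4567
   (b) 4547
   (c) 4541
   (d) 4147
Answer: b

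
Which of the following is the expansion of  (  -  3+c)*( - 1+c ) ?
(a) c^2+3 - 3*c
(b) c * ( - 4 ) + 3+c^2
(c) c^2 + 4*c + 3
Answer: b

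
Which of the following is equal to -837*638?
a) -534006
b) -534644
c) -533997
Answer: a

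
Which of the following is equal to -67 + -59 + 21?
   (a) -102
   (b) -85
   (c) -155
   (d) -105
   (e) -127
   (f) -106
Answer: d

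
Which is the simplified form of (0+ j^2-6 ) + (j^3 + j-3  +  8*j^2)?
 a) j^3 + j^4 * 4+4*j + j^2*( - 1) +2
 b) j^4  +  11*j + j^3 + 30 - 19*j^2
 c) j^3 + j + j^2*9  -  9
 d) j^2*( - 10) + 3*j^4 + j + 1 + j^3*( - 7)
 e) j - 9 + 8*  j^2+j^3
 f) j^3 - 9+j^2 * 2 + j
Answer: c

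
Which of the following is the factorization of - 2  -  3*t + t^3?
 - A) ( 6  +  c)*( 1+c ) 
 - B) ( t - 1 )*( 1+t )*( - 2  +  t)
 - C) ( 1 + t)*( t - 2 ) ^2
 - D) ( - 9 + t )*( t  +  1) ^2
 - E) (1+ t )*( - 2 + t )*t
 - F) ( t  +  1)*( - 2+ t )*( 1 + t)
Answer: F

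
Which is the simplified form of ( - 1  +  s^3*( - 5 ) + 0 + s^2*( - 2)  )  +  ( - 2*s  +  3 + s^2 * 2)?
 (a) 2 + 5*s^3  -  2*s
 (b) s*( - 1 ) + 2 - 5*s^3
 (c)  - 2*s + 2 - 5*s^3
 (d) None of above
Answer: c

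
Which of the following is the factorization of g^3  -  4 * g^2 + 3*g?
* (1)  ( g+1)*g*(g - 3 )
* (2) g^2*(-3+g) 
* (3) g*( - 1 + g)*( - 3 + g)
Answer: 3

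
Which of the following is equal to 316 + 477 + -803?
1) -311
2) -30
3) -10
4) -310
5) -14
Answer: 3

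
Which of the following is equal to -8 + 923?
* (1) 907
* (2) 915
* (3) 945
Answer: 2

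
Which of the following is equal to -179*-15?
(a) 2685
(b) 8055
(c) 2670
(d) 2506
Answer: a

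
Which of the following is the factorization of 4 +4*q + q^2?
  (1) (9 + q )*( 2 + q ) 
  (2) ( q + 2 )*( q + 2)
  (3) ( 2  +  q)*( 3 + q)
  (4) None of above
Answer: 2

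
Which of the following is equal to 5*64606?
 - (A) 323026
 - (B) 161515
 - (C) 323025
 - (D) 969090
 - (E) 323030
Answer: E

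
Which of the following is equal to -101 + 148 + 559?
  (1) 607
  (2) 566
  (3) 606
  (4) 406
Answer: 3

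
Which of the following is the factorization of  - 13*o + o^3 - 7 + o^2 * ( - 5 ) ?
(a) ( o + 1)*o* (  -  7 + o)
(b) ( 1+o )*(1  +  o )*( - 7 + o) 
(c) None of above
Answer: b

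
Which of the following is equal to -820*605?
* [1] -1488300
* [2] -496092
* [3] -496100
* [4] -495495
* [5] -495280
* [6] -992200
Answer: 3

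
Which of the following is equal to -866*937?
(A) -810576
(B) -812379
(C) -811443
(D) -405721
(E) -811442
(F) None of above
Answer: E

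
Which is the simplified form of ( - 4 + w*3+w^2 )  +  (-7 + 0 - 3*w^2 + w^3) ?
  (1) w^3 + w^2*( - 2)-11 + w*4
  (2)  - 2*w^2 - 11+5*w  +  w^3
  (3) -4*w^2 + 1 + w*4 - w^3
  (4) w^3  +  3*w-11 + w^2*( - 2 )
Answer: 4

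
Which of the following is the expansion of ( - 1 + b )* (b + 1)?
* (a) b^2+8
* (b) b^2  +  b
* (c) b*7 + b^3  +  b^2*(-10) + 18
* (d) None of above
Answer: d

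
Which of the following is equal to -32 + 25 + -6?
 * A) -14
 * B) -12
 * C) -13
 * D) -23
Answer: C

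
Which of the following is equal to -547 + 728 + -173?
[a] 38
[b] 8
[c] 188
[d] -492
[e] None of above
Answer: b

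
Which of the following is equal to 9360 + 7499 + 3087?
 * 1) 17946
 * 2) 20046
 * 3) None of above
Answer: 3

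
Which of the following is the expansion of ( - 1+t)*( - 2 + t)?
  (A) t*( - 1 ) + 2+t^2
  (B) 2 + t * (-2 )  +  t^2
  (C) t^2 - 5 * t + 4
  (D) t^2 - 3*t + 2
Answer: D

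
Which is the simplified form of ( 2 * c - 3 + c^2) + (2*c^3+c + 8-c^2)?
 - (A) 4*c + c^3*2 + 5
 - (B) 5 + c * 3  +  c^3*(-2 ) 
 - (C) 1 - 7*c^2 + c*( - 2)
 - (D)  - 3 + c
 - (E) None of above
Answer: E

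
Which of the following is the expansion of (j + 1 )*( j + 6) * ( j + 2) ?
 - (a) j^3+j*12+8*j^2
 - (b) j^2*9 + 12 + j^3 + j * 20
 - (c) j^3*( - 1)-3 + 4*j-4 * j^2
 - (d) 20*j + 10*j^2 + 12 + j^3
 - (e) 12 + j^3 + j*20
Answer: b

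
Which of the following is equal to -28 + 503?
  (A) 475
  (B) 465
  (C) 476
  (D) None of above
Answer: A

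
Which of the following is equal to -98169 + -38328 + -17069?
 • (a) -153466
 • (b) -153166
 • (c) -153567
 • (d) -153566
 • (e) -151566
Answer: d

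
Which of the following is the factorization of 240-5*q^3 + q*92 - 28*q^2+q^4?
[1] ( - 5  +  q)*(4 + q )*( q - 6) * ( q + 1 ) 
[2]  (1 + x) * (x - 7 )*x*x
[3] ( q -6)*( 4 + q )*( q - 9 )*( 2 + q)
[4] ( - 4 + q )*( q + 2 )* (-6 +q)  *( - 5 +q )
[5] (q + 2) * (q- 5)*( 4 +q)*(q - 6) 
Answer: 5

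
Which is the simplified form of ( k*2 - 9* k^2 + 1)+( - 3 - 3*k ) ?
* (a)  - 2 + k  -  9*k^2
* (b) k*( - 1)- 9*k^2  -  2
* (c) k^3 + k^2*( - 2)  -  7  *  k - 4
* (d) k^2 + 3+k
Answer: b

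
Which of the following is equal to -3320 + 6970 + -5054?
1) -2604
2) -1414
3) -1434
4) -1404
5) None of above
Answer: 4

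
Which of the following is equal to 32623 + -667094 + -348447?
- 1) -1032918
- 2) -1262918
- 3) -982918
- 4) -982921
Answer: 3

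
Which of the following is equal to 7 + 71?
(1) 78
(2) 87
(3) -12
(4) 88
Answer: 1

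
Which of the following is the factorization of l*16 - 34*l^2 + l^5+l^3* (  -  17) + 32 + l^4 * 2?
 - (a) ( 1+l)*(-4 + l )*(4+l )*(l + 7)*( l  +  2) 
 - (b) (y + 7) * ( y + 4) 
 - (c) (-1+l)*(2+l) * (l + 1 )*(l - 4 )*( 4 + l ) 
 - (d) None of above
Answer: c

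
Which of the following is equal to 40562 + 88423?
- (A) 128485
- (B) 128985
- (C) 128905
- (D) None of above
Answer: B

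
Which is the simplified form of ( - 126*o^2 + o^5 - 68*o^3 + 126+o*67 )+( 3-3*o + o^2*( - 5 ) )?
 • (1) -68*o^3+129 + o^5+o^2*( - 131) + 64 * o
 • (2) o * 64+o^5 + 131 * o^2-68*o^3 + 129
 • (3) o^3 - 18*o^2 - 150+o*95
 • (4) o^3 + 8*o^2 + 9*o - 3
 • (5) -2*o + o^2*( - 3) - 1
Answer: 1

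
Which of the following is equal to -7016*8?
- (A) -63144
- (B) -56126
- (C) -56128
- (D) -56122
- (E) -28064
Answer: C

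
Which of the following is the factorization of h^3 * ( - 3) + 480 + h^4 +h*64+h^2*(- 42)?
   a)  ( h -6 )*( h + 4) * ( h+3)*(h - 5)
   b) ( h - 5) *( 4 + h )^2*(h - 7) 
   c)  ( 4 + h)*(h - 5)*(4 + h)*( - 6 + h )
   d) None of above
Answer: c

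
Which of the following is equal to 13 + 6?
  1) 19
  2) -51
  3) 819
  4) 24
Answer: 1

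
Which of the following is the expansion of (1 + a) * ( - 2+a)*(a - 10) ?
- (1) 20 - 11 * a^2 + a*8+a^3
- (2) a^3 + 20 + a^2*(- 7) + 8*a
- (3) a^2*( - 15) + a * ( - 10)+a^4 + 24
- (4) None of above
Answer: 1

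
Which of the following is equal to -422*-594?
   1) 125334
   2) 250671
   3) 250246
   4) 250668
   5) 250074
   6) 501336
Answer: 4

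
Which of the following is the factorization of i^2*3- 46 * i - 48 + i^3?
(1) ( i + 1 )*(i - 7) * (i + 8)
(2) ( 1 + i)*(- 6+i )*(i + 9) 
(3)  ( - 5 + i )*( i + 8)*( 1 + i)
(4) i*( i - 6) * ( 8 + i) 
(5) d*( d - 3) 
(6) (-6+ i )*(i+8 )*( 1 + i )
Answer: 6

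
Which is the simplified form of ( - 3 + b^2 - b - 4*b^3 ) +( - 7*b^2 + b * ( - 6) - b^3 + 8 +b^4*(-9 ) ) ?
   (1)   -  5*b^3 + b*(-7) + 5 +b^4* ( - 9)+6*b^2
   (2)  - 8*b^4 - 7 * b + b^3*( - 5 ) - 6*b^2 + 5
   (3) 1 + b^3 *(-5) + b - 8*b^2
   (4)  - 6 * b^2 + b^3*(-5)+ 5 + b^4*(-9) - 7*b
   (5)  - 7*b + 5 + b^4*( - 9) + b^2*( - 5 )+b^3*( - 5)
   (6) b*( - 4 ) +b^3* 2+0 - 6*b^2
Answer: 4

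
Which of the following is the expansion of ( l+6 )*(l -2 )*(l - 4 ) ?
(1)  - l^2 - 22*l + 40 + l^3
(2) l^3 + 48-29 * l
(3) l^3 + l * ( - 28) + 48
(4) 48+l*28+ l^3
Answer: 3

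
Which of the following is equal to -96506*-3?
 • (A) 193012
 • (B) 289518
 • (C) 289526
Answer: B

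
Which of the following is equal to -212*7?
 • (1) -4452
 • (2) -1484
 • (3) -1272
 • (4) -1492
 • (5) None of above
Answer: 2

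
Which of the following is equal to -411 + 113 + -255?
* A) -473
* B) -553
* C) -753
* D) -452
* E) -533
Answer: B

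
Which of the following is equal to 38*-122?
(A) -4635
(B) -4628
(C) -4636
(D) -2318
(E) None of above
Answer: C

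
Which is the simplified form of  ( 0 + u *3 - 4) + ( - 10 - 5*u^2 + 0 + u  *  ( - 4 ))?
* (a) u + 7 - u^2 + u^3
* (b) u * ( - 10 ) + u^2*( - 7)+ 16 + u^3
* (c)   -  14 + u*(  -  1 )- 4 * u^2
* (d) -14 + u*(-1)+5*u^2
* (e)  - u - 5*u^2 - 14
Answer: e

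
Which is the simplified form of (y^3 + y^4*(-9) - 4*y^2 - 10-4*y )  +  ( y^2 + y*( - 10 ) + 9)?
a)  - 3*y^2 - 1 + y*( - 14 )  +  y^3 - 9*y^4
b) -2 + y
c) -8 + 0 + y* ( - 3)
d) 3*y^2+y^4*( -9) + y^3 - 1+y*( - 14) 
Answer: a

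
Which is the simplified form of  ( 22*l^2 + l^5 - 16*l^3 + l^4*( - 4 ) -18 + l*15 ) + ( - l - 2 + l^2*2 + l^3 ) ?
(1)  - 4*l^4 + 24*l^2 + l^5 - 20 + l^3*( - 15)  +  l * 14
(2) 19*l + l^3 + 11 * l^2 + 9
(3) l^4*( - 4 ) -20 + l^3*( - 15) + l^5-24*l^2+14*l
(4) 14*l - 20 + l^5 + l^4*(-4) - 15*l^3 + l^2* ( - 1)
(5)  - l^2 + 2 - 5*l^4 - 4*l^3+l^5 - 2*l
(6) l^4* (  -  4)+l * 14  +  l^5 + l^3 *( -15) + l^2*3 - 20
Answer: 1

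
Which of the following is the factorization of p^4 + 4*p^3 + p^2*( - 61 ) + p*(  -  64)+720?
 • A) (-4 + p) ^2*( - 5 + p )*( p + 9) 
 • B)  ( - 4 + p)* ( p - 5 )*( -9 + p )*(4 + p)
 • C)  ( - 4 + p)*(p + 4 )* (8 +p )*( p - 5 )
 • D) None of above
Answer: D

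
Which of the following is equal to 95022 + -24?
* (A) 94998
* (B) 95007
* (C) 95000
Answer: A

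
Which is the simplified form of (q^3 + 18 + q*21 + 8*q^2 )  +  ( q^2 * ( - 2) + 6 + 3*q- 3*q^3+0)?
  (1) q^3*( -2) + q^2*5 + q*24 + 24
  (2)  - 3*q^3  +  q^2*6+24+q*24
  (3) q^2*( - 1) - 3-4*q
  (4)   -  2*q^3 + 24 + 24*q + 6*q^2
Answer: 4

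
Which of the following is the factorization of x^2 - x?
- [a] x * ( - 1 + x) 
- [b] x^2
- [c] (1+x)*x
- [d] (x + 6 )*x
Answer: a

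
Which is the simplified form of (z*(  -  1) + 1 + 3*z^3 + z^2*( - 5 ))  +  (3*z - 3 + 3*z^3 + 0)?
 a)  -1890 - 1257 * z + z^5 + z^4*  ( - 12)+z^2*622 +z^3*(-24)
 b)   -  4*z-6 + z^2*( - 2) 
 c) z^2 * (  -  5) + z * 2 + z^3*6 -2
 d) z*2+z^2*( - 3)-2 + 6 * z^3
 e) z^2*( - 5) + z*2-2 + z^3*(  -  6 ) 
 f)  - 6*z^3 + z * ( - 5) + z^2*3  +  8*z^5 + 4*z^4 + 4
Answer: c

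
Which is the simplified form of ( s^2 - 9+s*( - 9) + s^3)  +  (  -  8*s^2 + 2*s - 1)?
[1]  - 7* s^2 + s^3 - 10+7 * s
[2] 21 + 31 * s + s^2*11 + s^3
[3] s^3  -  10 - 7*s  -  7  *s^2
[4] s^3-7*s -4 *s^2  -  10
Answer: 3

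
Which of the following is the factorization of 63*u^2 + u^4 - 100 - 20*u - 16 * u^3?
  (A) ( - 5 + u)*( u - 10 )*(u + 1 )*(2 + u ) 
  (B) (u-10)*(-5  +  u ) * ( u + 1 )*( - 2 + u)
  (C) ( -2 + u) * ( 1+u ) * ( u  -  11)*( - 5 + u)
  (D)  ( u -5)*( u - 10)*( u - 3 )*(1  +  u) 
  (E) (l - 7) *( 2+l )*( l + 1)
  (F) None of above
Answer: B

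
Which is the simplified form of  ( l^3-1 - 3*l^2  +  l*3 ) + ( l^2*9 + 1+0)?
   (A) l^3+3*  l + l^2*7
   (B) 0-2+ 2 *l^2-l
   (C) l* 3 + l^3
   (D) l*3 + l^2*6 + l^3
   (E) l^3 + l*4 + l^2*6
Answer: D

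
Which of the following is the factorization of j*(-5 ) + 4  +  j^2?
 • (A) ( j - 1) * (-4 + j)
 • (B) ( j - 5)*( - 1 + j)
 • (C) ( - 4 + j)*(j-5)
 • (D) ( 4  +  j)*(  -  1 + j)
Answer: A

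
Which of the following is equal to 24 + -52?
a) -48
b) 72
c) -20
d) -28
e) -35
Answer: d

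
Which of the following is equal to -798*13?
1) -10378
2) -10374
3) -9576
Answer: 2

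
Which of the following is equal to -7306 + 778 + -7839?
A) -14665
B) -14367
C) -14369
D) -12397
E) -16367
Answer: B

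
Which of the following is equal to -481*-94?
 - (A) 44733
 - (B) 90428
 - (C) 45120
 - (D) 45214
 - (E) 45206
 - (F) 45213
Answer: D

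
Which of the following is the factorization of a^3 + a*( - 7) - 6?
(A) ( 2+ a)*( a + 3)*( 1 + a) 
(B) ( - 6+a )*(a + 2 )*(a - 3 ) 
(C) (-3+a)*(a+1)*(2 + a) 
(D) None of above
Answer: C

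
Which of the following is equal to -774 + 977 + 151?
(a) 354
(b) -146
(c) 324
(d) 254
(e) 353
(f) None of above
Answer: a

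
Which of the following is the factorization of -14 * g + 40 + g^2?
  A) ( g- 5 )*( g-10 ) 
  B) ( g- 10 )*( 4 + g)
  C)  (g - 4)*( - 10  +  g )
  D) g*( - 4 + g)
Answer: C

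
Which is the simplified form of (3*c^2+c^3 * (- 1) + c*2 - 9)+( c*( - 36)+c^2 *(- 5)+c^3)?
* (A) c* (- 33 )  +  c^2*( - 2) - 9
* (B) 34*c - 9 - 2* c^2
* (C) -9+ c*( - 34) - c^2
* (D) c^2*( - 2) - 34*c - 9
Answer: D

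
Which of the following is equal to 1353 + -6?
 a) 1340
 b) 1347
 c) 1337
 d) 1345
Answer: b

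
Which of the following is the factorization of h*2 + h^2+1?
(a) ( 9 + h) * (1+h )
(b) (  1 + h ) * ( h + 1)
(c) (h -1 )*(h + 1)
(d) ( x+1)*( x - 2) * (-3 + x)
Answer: b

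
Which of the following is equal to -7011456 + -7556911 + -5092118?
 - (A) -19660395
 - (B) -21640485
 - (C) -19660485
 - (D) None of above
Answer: C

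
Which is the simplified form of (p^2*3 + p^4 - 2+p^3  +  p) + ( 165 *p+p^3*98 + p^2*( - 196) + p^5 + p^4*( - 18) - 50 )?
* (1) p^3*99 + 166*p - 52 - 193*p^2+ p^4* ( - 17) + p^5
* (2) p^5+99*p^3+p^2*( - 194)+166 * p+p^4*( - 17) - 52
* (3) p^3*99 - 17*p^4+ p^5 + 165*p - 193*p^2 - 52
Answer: 1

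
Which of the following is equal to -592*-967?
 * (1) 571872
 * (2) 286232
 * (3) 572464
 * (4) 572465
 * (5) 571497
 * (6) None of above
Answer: 3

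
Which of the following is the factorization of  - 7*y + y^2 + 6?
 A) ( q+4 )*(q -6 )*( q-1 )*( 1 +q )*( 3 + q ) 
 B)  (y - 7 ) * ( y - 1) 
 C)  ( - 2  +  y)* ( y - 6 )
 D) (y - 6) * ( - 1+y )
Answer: D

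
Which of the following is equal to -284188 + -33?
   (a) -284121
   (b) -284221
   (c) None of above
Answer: b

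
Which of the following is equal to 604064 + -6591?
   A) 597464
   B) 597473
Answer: B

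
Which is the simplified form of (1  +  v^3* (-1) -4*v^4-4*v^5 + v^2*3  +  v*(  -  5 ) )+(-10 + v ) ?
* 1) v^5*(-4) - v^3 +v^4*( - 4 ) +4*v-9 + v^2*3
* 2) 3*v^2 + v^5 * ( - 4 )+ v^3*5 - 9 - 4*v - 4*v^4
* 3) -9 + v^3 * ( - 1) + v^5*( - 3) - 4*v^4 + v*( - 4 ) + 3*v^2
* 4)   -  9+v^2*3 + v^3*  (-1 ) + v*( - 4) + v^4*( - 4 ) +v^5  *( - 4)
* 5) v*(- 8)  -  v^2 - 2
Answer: 4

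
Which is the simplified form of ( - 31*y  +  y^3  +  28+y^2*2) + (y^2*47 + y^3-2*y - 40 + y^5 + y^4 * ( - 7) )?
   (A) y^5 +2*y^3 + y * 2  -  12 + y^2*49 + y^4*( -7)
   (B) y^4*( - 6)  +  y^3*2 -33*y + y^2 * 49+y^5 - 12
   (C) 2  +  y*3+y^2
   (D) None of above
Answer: D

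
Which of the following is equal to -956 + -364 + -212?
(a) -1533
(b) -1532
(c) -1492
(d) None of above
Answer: b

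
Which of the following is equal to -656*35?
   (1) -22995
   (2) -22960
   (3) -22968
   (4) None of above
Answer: 2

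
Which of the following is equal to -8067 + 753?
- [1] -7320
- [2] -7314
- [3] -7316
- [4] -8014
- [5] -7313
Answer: 2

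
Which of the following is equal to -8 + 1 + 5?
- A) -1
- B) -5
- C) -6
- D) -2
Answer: D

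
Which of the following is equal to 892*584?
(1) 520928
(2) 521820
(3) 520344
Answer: 1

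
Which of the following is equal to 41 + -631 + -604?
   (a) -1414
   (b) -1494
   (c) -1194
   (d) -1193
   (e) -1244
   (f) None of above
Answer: c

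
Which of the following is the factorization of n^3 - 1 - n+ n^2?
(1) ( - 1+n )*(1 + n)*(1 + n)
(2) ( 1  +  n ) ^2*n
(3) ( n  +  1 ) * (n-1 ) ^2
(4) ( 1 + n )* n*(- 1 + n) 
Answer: 1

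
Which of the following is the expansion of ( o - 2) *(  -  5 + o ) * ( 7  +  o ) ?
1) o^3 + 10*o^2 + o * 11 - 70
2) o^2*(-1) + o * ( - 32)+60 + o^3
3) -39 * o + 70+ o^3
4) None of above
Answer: 3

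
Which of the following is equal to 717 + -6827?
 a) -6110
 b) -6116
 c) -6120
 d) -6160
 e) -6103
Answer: a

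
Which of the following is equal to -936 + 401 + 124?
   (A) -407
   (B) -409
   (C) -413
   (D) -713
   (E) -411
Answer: E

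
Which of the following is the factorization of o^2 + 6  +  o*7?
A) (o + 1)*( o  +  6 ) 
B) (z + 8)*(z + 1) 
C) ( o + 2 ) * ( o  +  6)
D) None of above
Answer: A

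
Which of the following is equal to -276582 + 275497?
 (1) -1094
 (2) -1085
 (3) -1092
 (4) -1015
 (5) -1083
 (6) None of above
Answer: 2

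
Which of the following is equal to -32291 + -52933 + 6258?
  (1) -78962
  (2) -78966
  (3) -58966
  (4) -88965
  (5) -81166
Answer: 2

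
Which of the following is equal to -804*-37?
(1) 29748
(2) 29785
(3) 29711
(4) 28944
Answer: 1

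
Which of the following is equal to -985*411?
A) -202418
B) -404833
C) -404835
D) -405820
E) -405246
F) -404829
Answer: C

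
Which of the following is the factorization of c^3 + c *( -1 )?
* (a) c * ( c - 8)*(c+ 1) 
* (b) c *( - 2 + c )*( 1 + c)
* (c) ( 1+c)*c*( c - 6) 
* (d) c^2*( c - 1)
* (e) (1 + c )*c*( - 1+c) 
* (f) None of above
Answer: e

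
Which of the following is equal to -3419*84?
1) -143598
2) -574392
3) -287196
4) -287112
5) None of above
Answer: 3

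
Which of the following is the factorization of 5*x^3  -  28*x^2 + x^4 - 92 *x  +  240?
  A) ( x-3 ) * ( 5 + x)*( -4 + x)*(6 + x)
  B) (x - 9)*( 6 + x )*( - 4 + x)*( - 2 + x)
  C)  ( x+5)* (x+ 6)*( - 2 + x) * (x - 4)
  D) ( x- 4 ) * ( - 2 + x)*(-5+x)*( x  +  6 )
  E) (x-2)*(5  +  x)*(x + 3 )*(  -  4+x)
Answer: C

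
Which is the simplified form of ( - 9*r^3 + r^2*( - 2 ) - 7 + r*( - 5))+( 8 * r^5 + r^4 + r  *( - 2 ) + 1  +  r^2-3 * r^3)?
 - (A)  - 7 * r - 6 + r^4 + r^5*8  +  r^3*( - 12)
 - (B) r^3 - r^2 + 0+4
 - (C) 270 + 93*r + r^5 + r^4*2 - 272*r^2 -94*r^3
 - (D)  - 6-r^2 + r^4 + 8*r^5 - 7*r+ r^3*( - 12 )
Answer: D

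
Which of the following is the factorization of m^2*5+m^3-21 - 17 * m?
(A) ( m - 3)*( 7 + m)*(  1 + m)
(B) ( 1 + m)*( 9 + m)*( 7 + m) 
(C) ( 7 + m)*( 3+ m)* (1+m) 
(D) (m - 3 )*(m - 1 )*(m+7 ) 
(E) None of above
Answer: A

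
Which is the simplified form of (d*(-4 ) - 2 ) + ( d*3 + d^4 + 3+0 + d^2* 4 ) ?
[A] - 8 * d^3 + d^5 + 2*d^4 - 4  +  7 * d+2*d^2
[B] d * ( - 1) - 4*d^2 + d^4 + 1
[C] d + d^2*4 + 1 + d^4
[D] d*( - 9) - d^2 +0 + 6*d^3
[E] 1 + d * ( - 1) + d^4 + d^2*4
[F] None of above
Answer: E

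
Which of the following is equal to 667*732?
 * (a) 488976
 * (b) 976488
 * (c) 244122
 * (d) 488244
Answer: d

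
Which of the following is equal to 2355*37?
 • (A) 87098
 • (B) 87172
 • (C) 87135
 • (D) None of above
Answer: C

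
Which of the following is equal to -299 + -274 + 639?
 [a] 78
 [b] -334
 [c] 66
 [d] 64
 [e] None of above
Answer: c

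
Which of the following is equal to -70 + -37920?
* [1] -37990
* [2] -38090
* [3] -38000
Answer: 1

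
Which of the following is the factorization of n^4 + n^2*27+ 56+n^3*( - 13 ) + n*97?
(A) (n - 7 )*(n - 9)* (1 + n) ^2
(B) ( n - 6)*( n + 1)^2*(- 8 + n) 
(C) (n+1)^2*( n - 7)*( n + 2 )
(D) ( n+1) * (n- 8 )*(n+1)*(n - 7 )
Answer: D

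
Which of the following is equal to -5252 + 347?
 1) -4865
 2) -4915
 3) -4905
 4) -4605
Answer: 3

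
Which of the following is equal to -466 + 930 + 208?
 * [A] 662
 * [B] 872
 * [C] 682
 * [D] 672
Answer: D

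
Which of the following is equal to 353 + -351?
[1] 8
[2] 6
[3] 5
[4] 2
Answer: 4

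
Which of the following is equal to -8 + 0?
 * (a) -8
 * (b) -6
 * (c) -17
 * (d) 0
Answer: a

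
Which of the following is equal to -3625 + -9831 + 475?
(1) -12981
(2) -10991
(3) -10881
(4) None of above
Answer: 1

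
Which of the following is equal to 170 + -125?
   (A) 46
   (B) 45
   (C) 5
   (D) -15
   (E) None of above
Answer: B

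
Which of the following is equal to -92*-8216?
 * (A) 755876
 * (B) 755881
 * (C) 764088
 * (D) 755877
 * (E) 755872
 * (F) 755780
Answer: E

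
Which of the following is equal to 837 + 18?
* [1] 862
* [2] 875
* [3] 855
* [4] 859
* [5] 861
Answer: 3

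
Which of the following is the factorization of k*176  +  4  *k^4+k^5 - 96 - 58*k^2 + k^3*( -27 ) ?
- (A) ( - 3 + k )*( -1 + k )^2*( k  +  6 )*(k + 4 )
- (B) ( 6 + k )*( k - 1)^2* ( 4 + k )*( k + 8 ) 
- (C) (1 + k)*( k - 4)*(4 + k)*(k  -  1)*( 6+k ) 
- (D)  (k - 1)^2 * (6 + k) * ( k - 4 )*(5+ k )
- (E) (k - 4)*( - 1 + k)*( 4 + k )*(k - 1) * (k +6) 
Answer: E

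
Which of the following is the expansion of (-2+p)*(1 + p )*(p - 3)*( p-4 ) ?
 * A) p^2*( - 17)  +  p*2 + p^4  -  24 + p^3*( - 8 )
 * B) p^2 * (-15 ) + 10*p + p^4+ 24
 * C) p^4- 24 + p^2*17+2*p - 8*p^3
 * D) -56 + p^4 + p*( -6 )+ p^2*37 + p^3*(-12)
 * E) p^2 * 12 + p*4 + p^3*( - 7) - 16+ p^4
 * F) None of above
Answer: C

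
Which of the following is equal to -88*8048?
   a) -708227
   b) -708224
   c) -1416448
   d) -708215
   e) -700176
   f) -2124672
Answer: b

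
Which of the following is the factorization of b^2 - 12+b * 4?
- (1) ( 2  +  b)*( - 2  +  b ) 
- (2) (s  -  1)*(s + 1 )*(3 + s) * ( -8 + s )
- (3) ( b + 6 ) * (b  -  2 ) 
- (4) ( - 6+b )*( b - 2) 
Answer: 3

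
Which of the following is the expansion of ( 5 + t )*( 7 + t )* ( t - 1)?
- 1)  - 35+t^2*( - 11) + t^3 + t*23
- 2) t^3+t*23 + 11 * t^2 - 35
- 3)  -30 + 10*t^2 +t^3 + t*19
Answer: 2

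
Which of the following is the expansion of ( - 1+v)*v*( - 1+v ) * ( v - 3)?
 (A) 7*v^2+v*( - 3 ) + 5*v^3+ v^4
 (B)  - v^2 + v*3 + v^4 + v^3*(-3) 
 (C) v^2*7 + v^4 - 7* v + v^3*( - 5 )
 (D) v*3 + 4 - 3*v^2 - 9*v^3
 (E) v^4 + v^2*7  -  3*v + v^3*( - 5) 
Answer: E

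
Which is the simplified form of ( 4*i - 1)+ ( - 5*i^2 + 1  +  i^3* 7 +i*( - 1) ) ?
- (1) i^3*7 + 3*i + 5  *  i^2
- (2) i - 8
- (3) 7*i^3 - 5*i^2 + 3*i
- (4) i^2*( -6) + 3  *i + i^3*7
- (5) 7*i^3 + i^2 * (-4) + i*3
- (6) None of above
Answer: 3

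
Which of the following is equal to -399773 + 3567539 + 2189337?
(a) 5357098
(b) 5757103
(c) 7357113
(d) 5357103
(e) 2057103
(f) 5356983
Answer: d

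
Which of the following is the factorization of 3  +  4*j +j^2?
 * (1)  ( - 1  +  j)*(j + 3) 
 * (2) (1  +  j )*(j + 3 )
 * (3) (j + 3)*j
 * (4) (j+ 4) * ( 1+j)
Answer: 2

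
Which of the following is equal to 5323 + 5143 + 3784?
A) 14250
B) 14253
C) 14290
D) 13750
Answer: A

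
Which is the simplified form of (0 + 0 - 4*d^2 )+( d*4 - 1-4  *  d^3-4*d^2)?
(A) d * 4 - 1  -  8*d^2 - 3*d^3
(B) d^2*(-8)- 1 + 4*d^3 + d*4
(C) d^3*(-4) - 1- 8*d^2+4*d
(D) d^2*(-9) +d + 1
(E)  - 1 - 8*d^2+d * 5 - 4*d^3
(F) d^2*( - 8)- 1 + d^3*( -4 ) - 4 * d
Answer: C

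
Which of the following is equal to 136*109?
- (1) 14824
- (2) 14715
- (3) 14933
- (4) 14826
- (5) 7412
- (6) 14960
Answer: 1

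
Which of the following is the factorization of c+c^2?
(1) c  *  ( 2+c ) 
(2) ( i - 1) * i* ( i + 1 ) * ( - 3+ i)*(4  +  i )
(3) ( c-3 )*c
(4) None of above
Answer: 4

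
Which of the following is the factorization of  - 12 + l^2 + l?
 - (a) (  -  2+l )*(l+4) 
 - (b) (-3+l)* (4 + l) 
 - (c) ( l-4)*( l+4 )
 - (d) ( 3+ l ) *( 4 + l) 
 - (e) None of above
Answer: b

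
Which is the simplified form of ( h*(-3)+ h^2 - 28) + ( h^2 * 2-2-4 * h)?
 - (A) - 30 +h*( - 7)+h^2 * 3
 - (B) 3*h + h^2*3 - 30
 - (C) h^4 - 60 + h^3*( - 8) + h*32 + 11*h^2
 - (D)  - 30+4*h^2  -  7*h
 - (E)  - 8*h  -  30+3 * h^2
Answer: A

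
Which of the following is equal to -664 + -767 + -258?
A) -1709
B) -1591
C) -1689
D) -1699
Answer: C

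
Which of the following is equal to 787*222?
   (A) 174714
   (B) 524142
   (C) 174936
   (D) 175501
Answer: A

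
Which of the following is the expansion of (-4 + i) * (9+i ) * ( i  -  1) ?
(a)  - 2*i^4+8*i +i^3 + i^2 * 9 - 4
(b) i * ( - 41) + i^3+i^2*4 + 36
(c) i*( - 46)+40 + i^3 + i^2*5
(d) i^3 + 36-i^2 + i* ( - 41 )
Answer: b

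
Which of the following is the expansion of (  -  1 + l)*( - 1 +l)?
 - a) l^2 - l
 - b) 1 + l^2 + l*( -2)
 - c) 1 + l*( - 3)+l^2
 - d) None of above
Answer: b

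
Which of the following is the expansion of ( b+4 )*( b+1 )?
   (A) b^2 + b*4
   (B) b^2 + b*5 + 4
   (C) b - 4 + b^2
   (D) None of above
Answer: B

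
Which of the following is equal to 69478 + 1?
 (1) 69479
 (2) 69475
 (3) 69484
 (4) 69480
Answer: 1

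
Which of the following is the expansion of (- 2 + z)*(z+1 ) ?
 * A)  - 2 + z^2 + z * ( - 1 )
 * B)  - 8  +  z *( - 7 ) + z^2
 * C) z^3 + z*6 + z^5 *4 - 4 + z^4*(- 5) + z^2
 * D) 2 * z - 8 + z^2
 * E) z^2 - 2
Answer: A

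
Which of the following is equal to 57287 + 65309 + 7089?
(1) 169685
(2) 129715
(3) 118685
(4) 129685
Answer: 4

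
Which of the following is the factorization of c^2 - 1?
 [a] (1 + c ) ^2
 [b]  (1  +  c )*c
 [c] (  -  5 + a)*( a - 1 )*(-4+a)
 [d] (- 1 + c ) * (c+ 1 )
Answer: d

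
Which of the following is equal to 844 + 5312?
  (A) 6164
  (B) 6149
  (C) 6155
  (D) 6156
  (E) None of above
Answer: D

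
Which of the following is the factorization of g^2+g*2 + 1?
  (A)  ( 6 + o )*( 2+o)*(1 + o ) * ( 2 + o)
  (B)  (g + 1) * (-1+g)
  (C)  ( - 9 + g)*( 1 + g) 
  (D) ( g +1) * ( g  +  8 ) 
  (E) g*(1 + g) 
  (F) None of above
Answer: F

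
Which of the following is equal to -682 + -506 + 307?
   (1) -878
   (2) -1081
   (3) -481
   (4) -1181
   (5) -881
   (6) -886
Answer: 5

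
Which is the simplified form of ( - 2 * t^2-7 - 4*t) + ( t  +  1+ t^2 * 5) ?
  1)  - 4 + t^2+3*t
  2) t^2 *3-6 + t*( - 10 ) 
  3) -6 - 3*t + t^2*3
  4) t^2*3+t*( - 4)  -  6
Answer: 3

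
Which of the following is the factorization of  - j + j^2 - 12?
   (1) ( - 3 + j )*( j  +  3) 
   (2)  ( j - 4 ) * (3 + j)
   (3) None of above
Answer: 2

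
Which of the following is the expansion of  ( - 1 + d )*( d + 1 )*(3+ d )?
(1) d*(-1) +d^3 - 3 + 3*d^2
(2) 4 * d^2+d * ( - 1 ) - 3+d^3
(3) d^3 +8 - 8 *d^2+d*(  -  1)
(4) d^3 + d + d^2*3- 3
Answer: 1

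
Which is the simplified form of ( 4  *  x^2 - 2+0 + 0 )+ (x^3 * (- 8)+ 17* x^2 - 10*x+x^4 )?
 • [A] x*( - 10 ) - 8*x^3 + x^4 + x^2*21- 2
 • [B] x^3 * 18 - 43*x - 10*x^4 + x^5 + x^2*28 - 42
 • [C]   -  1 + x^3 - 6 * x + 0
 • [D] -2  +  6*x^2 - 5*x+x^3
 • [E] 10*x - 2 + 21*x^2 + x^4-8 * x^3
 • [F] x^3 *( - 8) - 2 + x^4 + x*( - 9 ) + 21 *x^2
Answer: A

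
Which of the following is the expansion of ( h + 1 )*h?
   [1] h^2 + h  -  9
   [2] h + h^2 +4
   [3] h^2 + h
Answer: 3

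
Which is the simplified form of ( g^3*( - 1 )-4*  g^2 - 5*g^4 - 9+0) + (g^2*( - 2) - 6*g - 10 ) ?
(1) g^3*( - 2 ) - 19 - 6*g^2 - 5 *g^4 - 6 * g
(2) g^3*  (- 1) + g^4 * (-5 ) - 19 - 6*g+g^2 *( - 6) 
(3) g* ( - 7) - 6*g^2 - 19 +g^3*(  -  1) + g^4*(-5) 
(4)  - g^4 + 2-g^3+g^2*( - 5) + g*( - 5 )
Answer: 2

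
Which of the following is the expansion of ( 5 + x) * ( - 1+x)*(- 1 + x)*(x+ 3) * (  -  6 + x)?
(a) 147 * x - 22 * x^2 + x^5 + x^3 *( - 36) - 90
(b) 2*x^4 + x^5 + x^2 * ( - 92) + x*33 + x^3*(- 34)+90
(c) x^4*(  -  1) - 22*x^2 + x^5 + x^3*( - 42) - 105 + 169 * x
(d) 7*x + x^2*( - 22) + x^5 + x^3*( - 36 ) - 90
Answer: a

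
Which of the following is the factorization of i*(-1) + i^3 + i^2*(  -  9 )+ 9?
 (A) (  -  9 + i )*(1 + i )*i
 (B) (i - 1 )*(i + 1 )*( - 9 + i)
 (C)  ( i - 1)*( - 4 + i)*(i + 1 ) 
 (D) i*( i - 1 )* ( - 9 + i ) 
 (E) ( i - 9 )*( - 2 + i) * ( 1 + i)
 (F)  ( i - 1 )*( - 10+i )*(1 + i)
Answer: B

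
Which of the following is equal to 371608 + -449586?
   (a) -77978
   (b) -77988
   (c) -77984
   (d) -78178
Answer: a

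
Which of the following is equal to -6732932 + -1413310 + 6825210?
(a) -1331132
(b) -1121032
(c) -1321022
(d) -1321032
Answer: d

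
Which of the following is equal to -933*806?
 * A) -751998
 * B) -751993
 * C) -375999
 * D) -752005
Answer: A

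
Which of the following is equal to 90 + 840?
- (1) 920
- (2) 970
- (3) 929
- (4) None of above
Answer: 4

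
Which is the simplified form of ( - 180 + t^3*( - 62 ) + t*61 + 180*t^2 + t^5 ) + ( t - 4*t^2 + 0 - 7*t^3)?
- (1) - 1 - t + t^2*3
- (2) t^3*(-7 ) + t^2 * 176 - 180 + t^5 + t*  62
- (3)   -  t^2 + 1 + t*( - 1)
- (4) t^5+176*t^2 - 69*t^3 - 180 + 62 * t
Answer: 4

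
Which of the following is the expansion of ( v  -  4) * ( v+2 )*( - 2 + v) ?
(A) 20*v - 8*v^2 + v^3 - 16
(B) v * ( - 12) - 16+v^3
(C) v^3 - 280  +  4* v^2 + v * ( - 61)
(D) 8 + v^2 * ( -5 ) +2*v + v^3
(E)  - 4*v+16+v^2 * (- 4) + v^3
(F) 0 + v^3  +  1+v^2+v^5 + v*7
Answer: E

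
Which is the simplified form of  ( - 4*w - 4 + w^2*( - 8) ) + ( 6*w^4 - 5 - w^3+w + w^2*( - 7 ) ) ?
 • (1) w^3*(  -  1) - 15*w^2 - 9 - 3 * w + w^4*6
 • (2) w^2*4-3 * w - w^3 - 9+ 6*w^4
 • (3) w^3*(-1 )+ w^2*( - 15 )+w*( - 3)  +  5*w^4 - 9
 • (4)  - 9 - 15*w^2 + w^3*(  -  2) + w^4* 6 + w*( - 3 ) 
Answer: 1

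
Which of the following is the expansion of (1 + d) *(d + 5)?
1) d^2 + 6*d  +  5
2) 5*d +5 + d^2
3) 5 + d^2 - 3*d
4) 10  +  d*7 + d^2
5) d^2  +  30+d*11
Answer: 1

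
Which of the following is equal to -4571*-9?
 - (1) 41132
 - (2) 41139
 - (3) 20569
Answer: 2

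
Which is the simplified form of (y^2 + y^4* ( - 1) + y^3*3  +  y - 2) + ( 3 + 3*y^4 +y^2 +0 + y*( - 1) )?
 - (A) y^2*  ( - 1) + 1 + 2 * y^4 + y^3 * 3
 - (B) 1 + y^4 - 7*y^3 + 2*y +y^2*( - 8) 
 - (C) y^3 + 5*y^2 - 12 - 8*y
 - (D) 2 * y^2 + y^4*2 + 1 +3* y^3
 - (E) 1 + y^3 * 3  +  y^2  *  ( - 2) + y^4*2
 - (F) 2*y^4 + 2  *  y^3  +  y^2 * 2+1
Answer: D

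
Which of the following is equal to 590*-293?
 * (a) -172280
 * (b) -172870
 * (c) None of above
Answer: b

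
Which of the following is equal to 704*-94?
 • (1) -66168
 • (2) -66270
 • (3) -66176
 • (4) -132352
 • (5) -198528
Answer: 3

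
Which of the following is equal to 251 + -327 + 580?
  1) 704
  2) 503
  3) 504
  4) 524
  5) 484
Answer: 3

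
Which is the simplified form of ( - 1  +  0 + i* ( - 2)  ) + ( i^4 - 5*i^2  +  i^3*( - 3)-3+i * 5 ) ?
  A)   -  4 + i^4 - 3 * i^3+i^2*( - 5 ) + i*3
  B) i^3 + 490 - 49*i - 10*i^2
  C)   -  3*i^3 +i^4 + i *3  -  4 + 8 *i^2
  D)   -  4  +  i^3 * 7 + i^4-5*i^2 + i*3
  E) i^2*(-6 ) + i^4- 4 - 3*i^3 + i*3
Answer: A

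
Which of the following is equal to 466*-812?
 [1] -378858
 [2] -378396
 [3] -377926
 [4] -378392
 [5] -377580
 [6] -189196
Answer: 4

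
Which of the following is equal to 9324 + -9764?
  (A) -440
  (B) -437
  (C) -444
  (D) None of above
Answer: A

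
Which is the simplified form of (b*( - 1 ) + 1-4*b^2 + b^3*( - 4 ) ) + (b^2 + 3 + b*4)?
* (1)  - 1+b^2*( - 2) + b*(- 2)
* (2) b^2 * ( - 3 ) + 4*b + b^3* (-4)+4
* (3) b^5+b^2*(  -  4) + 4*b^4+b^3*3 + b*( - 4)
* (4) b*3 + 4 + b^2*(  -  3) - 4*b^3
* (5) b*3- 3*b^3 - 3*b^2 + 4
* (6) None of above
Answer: 4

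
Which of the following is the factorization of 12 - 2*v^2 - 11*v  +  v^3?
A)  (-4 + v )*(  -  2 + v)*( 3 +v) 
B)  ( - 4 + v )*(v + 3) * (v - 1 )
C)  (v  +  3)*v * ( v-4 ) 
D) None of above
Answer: B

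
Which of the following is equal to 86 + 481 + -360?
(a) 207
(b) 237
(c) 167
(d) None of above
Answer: a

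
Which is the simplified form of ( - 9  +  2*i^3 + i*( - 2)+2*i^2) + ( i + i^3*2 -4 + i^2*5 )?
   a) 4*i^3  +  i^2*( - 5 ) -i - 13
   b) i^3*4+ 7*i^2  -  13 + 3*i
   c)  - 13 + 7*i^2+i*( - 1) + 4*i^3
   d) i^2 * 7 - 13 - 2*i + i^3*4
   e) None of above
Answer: c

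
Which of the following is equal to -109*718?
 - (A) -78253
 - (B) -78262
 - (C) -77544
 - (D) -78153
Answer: B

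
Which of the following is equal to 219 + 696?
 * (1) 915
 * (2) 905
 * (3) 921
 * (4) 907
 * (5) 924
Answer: 1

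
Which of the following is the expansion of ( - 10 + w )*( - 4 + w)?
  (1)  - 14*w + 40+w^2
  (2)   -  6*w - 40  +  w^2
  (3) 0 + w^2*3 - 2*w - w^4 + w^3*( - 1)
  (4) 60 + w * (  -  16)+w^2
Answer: 1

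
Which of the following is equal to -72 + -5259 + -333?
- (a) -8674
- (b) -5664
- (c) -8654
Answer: b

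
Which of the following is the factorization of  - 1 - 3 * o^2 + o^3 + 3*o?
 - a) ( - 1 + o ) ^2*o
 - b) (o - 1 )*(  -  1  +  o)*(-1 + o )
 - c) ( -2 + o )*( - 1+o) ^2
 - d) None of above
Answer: b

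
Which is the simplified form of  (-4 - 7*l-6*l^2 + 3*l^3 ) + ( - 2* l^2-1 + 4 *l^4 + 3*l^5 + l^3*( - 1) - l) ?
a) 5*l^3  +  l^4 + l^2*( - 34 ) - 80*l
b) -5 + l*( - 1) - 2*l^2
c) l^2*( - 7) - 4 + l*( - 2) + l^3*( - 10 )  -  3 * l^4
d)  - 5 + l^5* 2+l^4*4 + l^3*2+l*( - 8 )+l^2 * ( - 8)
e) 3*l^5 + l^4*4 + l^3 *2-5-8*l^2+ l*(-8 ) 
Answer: e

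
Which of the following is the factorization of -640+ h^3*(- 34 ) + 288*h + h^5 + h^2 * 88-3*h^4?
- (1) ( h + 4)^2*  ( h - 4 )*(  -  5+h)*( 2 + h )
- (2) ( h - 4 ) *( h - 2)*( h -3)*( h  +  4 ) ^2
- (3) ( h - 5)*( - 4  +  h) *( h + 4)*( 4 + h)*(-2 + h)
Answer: 3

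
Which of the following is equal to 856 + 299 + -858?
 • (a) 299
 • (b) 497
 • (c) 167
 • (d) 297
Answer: d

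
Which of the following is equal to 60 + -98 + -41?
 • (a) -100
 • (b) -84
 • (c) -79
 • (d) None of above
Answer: c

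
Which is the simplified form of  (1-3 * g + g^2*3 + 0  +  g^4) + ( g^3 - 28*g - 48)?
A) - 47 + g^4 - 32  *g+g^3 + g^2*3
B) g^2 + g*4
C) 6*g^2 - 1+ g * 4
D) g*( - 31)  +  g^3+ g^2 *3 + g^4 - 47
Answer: D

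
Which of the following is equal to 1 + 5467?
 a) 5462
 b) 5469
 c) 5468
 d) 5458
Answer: c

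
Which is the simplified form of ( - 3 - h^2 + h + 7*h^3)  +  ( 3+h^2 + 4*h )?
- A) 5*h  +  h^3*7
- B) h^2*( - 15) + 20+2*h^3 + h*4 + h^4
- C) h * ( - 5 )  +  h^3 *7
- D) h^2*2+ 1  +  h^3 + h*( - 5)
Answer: A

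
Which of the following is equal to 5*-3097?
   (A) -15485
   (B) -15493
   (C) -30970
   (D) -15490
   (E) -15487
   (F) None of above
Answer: A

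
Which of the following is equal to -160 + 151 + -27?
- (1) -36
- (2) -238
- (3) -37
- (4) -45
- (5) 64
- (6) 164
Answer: 1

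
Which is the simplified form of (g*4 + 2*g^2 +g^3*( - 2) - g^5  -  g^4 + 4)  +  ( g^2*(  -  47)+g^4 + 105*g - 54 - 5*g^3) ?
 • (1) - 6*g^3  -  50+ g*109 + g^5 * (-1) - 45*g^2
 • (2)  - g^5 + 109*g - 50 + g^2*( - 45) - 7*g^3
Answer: 2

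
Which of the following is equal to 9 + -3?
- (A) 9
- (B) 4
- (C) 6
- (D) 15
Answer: C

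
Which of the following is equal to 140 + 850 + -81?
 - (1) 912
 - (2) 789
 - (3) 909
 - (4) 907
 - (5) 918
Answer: 3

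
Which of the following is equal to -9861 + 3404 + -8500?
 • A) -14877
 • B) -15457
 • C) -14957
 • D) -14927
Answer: C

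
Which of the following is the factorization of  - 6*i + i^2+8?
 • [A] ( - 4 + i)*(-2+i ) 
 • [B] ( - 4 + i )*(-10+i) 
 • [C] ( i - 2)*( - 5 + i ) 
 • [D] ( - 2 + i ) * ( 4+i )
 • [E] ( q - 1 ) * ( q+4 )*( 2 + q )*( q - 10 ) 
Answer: A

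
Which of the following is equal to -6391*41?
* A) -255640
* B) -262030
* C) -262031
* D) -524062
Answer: C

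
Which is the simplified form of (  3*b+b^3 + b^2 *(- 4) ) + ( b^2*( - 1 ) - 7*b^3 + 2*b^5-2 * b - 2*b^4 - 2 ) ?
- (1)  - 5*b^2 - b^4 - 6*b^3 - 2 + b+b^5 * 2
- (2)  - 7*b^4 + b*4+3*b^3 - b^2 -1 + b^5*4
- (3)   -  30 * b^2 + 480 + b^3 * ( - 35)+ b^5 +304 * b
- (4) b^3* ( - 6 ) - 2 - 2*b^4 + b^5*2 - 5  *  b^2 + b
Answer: 4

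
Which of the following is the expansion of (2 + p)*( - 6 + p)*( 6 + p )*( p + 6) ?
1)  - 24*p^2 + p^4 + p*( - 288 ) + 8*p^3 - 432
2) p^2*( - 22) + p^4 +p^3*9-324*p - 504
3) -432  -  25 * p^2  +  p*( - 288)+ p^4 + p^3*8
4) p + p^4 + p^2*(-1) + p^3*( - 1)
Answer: 1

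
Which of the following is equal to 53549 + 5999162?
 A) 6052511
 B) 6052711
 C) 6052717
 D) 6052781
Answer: B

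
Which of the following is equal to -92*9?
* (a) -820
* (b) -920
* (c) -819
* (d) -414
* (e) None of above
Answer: e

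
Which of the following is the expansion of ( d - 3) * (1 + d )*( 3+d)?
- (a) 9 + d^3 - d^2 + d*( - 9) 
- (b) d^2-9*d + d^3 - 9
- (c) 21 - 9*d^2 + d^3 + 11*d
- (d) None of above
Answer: b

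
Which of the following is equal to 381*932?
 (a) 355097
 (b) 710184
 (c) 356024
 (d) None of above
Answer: d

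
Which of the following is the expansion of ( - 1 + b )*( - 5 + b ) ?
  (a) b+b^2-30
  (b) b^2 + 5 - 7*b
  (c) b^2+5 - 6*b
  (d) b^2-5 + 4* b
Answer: c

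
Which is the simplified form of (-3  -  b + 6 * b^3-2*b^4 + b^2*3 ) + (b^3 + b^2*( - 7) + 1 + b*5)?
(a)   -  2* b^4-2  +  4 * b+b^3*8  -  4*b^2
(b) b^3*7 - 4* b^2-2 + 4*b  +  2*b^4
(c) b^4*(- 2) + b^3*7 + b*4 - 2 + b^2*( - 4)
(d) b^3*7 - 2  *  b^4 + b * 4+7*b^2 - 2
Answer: c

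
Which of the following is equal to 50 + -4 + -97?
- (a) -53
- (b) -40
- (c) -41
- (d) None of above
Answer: d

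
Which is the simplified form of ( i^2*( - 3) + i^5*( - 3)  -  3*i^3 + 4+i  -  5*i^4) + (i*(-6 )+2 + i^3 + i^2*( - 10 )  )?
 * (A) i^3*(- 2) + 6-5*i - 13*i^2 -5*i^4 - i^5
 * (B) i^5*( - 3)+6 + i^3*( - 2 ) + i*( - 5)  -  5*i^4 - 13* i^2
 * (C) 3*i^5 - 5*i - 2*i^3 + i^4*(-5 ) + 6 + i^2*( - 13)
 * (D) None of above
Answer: B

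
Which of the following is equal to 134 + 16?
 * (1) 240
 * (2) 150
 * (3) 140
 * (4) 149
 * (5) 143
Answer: 2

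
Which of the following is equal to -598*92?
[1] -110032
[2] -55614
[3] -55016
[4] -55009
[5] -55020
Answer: 3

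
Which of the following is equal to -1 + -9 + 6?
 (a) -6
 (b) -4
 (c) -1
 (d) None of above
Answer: b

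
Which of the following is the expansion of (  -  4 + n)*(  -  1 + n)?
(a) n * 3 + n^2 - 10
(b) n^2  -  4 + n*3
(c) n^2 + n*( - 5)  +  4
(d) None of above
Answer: c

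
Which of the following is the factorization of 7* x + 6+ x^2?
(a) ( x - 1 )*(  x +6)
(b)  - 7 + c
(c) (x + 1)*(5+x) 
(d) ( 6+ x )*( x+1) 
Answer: d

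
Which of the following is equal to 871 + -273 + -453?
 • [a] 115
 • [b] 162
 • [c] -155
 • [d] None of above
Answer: d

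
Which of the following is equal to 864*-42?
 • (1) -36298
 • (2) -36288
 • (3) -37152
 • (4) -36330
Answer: 2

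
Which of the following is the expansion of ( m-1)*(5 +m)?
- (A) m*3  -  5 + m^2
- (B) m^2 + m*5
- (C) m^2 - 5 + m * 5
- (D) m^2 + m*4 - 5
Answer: D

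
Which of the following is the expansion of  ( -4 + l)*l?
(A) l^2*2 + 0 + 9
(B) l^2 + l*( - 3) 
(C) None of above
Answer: C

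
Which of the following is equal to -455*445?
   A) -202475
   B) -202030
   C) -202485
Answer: A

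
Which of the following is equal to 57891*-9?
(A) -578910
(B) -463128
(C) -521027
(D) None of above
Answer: D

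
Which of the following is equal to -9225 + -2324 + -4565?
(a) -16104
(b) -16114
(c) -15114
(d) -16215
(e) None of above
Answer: b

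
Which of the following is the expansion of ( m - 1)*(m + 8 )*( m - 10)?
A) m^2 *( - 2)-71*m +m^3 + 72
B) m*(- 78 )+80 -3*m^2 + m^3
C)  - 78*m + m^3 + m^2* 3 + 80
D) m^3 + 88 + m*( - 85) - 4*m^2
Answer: B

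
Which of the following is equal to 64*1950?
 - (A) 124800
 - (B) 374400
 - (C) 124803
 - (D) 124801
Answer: A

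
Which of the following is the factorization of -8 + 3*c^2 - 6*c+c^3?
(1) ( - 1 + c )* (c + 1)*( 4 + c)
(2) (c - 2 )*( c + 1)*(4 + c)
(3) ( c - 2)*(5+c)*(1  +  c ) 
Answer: 2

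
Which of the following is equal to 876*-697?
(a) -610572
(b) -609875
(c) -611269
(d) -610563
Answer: a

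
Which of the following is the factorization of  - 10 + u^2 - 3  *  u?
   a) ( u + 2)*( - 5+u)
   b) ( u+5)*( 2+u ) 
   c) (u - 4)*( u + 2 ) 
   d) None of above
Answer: a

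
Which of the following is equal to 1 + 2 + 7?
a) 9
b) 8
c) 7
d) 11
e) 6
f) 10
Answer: f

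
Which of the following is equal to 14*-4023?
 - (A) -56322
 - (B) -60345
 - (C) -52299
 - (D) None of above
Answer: A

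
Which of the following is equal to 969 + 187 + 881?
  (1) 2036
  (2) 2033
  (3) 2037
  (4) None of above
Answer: 3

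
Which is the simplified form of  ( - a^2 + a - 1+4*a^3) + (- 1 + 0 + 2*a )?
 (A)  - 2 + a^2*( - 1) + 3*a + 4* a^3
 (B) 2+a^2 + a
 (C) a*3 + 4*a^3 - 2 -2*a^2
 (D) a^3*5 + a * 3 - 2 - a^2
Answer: A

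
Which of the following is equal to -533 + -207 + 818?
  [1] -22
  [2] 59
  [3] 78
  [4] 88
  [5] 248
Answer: 3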